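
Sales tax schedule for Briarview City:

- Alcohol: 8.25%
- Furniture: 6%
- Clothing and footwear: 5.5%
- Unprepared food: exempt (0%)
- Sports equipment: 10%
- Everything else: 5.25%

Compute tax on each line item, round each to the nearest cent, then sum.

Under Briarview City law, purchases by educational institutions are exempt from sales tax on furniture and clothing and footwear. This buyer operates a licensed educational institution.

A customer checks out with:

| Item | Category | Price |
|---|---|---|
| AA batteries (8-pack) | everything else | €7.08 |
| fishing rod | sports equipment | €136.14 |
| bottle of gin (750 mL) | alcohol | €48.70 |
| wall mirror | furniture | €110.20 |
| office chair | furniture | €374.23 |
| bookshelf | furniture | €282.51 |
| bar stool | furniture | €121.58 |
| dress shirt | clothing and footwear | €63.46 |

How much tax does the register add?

€18.00

AA batteries (8-pack) €7.08: everything else → 5.25% → €0.37
Fishing rod €136.14: sports equipment → 10% → €13.61
Bottle of gin (750 mL) €48.70: alcohol → 8.25% → €4.02
Wall mirror €110.20: furniture, buyer-exempt → 0% → €0.00
Office chair €374.23: furniture, buyer-exempt → 0% → €0.00
Bookshelf €282.51: furniture, buyer-exempt → 0% → €0.00
Bar stool €121.58: furniture, buyer-exempt → 0% → €0.00
Dress shirt €63.46: clothing and footwear, buyer-exempt → 0% → €0.00
Total tax = €0.37 + €13.61 + €4.02 = €18.00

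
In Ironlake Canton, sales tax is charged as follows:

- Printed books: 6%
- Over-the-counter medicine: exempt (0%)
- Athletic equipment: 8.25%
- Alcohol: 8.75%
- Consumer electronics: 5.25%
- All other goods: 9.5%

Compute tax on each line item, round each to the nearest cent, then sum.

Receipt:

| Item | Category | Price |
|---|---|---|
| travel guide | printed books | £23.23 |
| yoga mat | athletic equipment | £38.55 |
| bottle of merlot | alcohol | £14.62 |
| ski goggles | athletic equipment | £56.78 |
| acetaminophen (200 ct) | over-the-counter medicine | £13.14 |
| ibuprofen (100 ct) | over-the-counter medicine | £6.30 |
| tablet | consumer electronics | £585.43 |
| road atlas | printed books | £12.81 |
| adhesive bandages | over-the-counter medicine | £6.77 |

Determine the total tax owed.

£42.04

Travel guide £23.23: printed books → 6% → £1.39
Yoga mat £38.55: athletic equipment → 8.25% → £3.18
Bottle of merlot £14.62: alcohol → 8.75% → £1.28
Ski goggles £56.78: athletic equipment → 8.25% → £4.68
Acetaminophen (200 ct) £13.14: over-the-counter medicine → 0% → £0.00
Ibuprofen (100 ct) £6.30: over-the-counter medicine → 0% → £0.00
Tablet £585.43: consumer electronics → 5.25% → £30.74
Road atlas £12.81: printed books → 6% → £0.77
Adhesive bandages £6.77: over-the-counter medicine → 0% → £0.00
Total tax = £1.39 + £3.18 + £1.28 + £4.68 + £30.74 + £0.77 = £42.04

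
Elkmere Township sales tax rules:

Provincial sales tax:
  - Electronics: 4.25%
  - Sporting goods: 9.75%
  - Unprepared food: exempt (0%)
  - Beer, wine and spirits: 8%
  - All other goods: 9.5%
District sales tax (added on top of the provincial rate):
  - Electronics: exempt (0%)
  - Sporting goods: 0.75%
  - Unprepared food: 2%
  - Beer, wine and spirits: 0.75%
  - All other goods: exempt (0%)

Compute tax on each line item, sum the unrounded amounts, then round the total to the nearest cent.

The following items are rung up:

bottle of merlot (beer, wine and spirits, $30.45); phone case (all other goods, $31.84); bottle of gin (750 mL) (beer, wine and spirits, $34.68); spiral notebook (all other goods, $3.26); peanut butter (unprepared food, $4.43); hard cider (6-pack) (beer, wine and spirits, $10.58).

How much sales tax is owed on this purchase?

$10.05

Bottle of merlot $30.45: beer, wine and spirits → 8% + 0.75% district = 8.75% → $2.664375
Phone case $31.84: all other goods → 9.5% + 0% district = 9.5% → $3.0248
Bottle of gin (750 mL) $34.68: beer, wine and spirits → 8% + 0.75% district = 8.75% → $3.0345
Spiral notebook $3.26: all other goods → 9.5% + 0% district = 9.5% → $0.3097
Peanut butter $4.43: unprepared food → 0% + 2% district = 2% → $0.0886
Hard cider (6-pack) $10.58: beer, wine and spirits → 8% + 0.75% district = 8.75% → $0.92575
Unrounded tax sum = $10.047725 → $10.05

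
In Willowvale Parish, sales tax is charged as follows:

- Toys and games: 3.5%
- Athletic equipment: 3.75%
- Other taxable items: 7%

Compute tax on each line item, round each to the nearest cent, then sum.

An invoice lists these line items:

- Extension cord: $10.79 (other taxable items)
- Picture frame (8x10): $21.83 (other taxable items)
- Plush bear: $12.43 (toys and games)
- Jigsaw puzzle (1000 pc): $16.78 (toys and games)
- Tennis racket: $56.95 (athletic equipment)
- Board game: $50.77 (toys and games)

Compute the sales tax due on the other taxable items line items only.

$2.29

Extension cord $10.79: other taxable items → 7% → $0.76
Picture frame (8x10) $21.83: other taxable items → 7% → $1.53
Tax on other taxable items = $0.76 + $1.53 = $2.29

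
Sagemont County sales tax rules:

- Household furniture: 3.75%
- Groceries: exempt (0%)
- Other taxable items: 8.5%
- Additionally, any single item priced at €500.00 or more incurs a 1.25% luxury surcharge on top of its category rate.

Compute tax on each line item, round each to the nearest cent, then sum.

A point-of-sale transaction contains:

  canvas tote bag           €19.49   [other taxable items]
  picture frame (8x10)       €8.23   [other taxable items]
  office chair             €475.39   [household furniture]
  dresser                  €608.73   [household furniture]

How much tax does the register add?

€50.63

Canvas tote bag €19.49: other taxable items → 8.5% → €1.66
Picture frame (8x10) €8.23: other taxable items → 8.5% → €0.70
Office chair €475.39: household furniture → 3.75% → €17.83
Dresser €608.73: household furniture → 3.75% + 1.25% surcharge = 5% → €30.44
Total tax = €1.66 + €0.70 + €17.83 + €30.44 = €50.63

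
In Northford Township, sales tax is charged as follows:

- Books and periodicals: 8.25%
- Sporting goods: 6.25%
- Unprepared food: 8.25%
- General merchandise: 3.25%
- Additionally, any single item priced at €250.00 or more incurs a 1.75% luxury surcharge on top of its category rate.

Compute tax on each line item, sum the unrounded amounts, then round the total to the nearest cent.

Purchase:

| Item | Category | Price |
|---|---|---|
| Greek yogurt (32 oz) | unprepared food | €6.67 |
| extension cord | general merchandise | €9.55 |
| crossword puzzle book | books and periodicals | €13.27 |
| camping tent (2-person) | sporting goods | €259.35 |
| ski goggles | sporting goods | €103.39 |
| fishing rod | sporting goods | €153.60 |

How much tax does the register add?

€38.77

Greek yogurt (32 oz) €6.67: unprepared food → 8.25% → €0.550275
Extension cord €9.55: general merchandise → 3.25% → €0.310375
Crossword puzzle book €13.27: books and periodicals → 8.25% → €1.094775
Camping tent (2-person) €259.35: sporting goods → 6.25% + 1.75% surcharge = 8% → €20.748
Ski goggles €103.39: sporting goods → 6.25% → €6.461875
Fishing rod €153.60: sporting goods → 6.25% → €9.60
Unrounded tax sum = €38.7653 → €38.77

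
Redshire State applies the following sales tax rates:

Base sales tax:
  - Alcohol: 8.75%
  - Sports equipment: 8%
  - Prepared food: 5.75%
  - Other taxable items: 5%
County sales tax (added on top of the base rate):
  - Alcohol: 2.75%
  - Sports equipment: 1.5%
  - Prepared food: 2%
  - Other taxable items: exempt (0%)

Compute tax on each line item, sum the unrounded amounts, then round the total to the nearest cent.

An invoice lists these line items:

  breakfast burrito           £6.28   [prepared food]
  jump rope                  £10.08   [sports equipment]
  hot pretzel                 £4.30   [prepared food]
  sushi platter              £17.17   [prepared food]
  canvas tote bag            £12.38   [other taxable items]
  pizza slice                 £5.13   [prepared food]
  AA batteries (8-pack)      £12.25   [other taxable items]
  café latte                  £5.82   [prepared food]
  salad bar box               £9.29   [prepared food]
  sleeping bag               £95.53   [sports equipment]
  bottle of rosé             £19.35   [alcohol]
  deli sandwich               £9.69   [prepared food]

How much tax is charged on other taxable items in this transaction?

Canvas tote bag £12.38: other taxable items → 5% + 0% county = 5% → £0.619
AA batteries (8-pack) £12.25: other taxable items → 5% + 0% county = 5% → £0.6125
Tax on other taxable items: unrounded sum = £1.2315 → £1.23

£1.23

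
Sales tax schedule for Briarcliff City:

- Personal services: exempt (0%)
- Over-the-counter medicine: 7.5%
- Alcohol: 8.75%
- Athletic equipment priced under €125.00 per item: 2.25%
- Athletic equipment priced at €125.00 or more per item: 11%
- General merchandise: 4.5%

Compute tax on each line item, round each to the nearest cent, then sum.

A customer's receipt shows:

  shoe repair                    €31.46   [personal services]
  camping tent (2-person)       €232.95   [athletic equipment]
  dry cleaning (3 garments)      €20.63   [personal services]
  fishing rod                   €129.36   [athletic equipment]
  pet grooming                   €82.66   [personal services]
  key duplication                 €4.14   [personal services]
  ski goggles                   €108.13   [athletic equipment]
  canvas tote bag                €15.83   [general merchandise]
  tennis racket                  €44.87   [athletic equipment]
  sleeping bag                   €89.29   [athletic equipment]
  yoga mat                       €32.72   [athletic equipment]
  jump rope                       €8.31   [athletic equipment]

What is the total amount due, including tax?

Shoe repair €31.46: personal services → 0% → €0.00
Camping tent (2-person) €232.95: athletic equipment, €125.00 or more → 11% → €25.62
Dry cleaning (3 garments) €20.63: personal services → 0% → €0.00
Fishing rod €129.36: athletic equipment, €125.00 or more → 11% → €14.23
Pet grooming €82.66: personal services → 0% → €0.00
Key duplication €4.14: personal services → 0% → €0.00
Ski goggles €108.13: athletic equipment, under €125.00 → 2.25% → €2.43
Canvas tote bag €15.83: general merchandise → 4.5% → €0.71
Tennis racket €44.87: athletic equipment, under €125.00 → 2.25% → €1.01
Sleeping bag €89.29: athletic equipment, under €125.00 → 2.25% → €2.01
Yoga mat €32.72: athletic equipment, under €125.00 → 2.25% → €0.74
Jump rope €8.31: athletic equipment, under €125.00 → 2.25% → €0.19
Subtotal = €800.35; tax = €46.94; total due = €847.29

€847.29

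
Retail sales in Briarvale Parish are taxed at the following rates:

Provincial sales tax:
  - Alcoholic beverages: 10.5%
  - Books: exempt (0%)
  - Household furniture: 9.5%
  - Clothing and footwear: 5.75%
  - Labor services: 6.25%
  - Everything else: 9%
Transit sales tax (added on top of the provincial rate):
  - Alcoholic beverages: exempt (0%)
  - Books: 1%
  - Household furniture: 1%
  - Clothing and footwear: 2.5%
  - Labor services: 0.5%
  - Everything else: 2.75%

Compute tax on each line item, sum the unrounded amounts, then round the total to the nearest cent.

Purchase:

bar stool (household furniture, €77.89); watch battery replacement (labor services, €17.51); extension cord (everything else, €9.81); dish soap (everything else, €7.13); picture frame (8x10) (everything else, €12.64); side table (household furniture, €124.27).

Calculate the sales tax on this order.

€25.88

Bar stool €77.89: household furniture → 9.5% + 1% transit = 10.5% → €8.17845
Watch battery replacement €17.51: labor services → 6.25% + 0.5% transit = 6.75% → €1.181925
Extension cord €9.81: everything else → 9% + 2.75% transit = 11.75% → €1.152675
Dish soap €7.13: everything else → 9% + 2.75% transit = 11.75% → €0.837775
Picture frame (8x10) €12.64: everything else → 9% + 2.75% transit = 11.75% → €1.4852
Side table €124.27: household furniture → 9.5% + 1% transit = 10.5% → €13.04835
Unrounded tax sum = €25.884375 → €25.88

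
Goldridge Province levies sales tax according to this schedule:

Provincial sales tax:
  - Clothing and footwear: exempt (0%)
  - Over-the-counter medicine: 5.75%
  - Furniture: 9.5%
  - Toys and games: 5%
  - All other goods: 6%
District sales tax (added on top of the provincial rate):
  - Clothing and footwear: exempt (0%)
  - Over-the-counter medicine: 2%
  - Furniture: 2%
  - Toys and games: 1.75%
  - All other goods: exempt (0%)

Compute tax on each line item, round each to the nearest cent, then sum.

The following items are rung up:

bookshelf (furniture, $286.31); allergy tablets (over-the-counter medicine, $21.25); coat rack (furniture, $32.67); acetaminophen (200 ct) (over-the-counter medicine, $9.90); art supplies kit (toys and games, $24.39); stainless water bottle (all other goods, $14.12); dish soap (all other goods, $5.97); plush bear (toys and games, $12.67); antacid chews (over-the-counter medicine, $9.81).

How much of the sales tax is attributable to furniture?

Bookshelf $286.31: furniture → 9.5% + 2% district = 11.5% → $32.93
Coat rack $32.67: furniture → 9.5% + 2% district = 11.5% → $3.76
Tax on furniture = $32.93 + $3.76 = $36.69

$36.69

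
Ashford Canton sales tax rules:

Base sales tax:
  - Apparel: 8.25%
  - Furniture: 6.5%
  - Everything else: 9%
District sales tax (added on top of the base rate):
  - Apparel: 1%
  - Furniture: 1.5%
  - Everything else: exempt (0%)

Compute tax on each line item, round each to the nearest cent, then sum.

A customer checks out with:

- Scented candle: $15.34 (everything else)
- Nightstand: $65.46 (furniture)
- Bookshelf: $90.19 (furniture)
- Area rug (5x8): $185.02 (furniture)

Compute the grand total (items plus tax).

Scented candle $15.34: everything else → 9% + 0% district = 9% → $1.38
Nightstand $65.46: furniture → 6.5% + 1.5% district = 8% → $5.24
Bookshelf $90.19: furniture → 6.5% + 1.5% district = 8% → $7.22
Area rug (5x8) $185.02: furniture → 6.5% + 1.5% district = 8% → $14.80
Subtotal = $356.01; tax = $28.64; total due = $384.65

$384.65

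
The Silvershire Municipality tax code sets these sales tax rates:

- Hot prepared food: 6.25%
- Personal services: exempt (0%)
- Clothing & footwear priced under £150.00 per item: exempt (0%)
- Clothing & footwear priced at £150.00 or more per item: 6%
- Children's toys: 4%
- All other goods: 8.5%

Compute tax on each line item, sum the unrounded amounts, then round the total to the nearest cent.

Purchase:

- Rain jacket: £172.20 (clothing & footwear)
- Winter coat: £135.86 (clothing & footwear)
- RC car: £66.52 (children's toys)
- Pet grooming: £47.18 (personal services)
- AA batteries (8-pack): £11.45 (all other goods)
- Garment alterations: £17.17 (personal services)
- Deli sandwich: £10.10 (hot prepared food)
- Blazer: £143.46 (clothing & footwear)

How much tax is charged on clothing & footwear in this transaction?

£10.33

Rain jacket £172.20: clothing & footwear, £150.00 or more → 6% → £10.332
Winter coat £135.86: clothing & footwear, under £150.00 → 0% → £0.00
Blazer £143.46: clothing & footwear, under £150.00 → 0% → £0.00
Tax on clothing & footwear: unrounded sum = £10.332 → £10.33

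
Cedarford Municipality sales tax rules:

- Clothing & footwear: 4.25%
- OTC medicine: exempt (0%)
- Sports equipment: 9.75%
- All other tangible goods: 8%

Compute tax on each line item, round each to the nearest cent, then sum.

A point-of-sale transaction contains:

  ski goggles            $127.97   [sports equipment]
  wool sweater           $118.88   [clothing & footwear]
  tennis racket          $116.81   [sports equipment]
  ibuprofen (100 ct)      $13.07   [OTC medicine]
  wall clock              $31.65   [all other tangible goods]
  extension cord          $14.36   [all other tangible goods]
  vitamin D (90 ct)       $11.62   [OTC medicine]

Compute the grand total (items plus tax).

$466.96

Ski goggles $127.97: sports equipment → 9.75% → $12.48
Wool sweater $118.88: clothing & footwear → 4.25% → $5.05
Tennis racket $116.81: sports equipment → 9.75% → $11.39
Ibuprofen (100 ct) $13.07: OTC medicine → 0% → $0.00
Wall clock $31.65: all other tangible goods → 8% → $2.53
Extension cord $14.36: all other tangible goods → 8% → $1.15
Vitamin D (90 ct) $11.62: OTC medicine → 0% → $0.00
Subtotal = $434.36; tax = $32.60; total due = $466.96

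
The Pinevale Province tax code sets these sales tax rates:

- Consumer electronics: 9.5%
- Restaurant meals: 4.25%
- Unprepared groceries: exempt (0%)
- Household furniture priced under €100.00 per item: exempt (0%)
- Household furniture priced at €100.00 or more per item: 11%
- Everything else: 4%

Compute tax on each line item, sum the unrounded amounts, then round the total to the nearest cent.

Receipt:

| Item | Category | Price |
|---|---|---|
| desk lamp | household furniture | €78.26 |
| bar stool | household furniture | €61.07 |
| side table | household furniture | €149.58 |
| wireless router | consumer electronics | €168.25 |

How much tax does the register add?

€32.44

Desk lamp €78.26: household furniture, under €100.00 → 0% → €0.00
Bar stool €61.07: household furniture, under €100.00 → 0% → €0.00
Side table €149.58: household furniture, €100.00 or more → 11% → €16.4538
Wireless router €168.25: consumer electronics → 9.5% → €15.98375
Unrounded tax sum = €32.43755 → €32.44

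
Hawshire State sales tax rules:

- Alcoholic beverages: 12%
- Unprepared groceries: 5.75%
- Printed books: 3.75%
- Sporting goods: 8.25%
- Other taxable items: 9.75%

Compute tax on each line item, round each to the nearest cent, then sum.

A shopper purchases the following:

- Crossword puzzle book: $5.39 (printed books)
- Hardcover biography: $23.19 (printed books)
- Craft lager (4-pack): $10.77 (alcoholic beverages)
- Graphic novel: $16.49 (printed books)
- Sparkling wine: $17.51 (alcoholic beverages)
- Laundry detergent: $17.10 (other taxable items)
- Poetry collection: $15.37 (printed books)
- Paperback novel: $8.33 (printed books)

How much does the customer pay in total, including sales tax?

$121.79

Crossword puzzle book $5.39: printed books → 3.75% → $0.20
Hardcover biography $23.19: printed books → 3.75% → $0.87
Craft lager (4-pack) $10.77: alcoholic beverages → 12% → $1.29
Graphic novel $16.49: printed books → 3.75% → $0.62
Sparkling wine $17.51: alcoholic beverages → 12% → $2.10
Laundry detergent $17.10: other taxable items → 9.75% → $1.67
Poetry collection $15.37: printed books → 3.75% → $0.58
Paperback novel $8.33: printed books → 3.75% → $0.31
Subtotal = $114.15; tax = $7.64; total due = $121.79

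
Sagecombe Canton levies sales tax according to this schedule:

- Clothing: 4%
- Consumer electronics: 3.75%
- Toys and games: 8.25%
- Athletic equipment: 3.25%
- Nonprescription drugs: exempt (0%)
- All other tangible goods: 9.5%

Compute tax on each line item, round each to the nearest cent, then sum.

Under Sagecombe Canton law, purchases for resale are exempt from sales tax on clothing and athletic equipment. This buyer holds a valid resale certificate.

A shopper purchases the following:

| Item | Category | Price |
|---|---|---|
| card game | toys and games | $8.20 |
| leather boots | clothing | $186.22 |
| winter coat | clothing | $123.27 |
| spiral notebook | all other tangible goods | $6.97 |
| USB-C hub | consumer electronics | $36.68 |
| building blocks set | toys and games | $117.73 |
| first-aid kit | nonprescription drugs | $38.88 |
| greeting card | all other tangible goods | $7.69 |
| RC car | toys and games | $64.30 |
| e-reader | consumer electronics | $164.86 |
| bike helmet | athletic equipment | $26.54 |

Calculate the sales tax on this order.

Card game $8.20: toys and games → 8.25% → $0.68
Leather boots $186.22: clothing, buyer-exempt → 0% → $0.00
Winter coat $123.27: clothing, buyer-exempt → 0% → $0.00
Spiral notebook $6.97: all other tangible goods → 9.5% → $0.66
USB-C hub $36.68: consumer electronics → 3.75% → $1.38
Building blocks set $117.73: toys and games → 8.25% → $9.71
First-aid kit $38.88: nonprescription drugs → 0% → $0.00
Greeting card $7.69: all other tangible goods → 9.5% → $0.73
RC car $64.30: toys and games → 8.25% → $5.30
E-reader $164.86: consumer electronics → 3.75% → $6.18
Bike helmet $26.54: athletic equipment, buyer-exempt → 0% → $0.00
Total tax = $0.68 + $0.66 + $1.38 + $9.71 + $0.73 + $5.30 + $6.18 = $24.64

$24.64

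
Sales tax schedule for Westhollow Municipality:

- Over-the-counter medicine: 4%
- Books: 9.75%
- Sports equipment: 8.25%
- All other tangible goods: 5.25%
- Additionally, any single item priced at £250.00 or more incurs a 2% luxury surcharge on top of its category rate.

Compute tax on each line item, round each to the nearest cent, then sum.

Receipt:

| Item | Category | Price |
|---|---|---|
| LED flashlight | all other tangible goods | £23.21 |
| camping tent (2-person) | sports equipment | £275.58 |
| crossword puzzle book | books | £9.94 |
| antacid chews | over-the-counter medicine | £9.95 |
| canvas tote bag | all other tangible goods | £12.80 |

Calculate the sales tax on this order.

£31.51

LED flashlight £23.21: all other tangible goods → 5.25% → £1.22
Camping tent (2-person) £275.58: sports equipment → 8.25% + 2% surcharge = 10.25% → £28.25
Crossword puzzle book £9.94: books → 9.75% → £0.97
Antacid chews £9.95: over-the-counter medicine → 4% → £0.40
Canvas tote bag £12.80: all other tangible goods → 5.25% → £0.67
Total tax = £1.22 + £28.25 + £0.97 + £0.40 + £0.67 = £31.51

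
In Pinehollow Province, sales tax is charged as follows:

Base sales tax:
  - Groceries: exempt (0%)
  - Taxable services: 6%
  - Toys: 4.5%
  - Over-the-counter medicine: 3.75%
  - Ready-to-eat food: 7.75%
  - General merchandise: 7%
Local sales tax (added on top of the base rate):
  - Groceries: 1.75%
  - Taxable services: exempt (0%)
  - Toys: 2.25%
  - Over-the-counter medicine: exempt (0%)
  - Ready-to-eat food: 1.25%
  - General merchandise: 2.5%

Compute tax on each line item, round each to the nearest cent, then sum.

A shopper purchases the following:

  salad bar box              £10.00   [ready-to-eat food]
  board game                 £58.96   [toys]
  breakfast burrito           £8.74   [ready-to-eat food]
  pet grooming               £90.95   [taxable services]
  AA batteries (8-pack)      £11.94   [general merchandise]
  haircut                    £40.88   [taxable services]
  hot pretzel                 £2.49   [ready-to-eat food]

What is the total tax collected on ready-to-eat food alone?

£1.91

Salad bar box £10.00: ready-to-eat food → 7.75% + 1.25% local = 9% → £0.90
Breakfast burrito £8.74: ready-to-eat food → 7.75% + 1.25% local = 9% → £0.79
Hot pretzel £2.49: ready-to-eat food → 7.75% + 1.25% local = 9% → £0.22
Tax on ready-to-eat food = £0.90 + £0.79 + £0.22 = £1.91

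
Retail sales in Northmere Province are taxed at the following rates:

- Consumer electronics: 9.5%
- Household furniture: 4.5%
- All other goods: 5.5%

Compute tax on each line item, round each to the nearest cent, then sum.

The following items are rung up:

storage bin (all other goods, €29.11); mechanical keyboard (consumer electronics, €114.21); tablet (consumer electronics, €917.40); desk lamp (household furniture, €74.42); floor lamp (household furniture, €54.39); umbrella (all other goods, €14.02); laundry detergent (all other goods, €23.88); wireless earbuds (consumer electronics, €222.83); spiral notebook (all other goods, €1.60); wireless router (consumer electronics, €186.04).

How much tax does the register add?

Storage bin €29.11: all other goods → 5.5% → €1.60
Mechanical keyboard €114.21: consumer electronics → 9.5% → €10.85
Tablet €917.40: consumer electronics → 9.5% → €87.15
Desk lamp €74.42: household furniture → 4.5% → €3.35
Floor lamp €54.39: household furniture → 4.5% → €2.45
Umbrella €14.02: all other goods → 5.5% → €0.77
Laundry detergent €23.88: all other goods → 5.5% → €1.31
Wireless earbuds €222.83: consumer electronics → 9.5% → €21.17
Spiral notebook €1.60: all other goods → 5.5% → €0.09
Wireless router €186.04: consumer electronics → 9.5% → €17.67
Total tax = €1.60 + €10.85 + €87.15 + €3.35 + €2.45 + €0.77 + €1.31 + €21.17 + €0.09 + €17.67 = €146.41

€146.41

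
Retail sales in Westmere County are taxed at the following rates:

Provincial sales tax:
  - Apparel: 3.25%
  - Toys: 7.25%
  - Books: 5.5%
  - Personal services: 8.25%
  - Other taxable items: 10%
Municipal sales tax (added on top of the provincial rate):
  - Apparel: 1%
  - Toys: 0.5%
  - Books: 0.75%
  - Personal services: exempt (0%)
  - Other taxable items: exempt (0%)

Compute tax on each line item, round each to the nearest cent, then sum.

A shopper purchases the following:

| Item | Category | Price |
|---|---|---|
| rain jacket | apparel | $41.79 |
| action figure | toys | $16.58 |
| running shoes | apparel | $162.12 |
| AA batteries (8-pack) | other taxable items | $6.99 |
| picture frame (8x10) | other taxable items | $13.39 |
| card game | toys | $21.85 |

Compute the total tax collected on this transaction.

Rain jacket $41.79: apparel → 3.25% + 1% municipal = 4.25% → $1.78
Action figure $16.58: toys → 7.25% + 0.5% municipal = 7.75% → $1.28
Running shoes $162.12: apparel → 3.25% + 1% municipal = 4.25% → $6.89
AA batteries (8-pack) $6.99: other taxable items → 10% + 0% municipal = 10% → $0.70
Picture frame (8x10) $13.39: other taxable items → 10% + 0% municipal = 10% → $1.34
Card game $21.85: toys → 7.25% + 0.5% municipal = 7.75% → $1.69
Total tax = $1.78 + $1.28 + $6.89 + $0.70 + $1.34 + $1.69 = $13.68

$13.68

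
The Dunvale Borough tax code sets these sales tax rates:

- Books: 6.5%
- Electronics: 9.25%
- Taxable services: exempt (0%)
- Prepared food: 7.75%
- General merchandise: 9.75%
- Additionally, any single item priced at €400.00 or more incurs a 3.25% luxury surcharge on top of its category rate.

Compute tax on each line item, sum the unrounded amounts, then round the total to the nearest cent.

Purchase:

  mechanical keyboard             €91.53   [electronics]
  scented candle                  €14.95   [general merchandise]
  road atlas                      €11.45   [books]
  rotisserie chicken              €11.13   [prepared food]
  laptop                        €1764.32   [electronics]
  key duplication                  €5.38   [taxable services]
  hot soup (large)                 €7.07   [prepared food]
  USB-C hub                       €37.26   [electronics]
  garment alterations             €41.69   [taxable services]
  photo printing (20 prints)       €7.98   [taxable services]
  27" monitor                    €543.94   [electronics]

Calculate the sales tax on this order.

Mechanical keyboard €91.53: electronics → 9.25% → €8.466525
Scented candle €14.95: general merchandise → 9.75% → €1.457625
Road atlas €11.45: books → 6.5% → €0.74425
Rotisserie chicken €11.13: prepared food → 7.75% → €0.862575
Laptop €1764.32: electronics → 9.25% + 3.25% surcharge = 12.5% → €220.54
Key duplication €5.38: taxable services → 0% → €0.00
Hot soup (large) €7.07: prepared food → 7.75% → €0.547925
USB-C hub €37.26: electronics → 9.25% → €3.44655
Garment alterations €41.69: taxable services → 0% → €0.00
Photo printing (20 prints) €7.98: taxable services → 0% → €0.00
27" monitor €543.94: electronics → 9.25% + 3.25% surcharge = 12.5% → €67.9925
Unrounded tax sum = €304.05795 → €304.06

€304.06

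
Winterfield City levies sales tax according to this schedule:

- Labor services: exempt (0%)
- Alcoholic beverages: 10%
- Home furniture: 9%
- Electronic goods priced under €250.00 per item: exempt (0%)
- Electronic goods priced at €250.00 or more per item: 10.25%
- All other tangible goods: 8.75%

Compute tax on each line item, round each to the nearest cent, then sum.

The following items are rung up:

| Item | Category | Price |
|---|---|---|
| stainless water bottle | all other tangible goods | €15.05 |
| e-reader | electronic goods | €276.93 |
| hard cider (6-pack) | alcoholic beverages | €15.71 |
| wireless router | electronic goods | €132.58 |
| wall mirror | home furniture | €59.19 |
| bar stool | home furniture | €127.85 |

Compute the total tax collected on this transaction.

€48.12

Stainless water bottle €15.05: all other tangible goods → 8.75% → €1.32
E-reader €276.93: electronic goods, €250.00 or more → 10.25% → €28.39
Hard cider (6-pack) €15.71: alcoholic beverages → 10% → €1.57
Wireless router €132.58: electronic goods, under €250.00 → 0% → €0.00
Wall mirror €59.19: home furniture → 9% → €5.33
Bar stool €127.85: home furniture → 9% → €11.51
Total tax = €1.32 + €28.39 + €1.57 + €5.33 + €11.51 = €48.12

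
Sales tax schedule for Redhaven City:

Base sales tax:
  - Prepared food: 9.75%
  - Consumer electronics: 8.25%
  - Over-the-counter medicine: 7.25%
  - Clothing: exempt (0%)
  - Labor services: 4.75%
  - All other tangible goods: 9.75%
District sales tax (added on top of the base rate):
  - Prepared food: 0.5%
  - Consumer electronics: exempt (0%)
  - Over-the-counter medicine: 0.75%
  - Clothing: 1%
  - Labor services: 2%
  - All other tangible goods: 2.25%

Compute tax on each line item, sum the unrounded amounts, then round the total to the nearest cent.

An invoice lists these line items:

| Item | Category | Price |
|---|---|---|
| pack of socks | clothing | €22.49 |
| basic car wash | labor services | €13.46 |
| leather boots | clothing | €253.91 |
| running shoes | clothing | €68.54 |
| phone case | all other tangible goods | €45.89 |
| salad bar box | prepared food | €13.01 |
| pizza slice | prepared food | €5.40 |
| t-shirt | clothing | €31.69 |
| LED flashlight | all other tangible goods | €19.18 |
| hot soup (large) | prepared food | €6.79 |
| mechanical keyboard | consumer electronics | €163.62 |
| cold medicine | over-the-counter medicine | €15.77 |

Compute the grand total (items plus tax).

€689.58

Pack of socks €22.49: clothing → 0% + 1% district = 1% → €0.2249
Basic car wash €13.46: labor services → 4.75% + 2% district = 6.75% → €0.90855
Leather boots €253.91: clothing → 0% + 1% district = 1% → €2.5391
Running shoes €68.54: clothing → 0% + 1% district = 1% → €0.6854
Phone case €45.89: all other tangible goods → 9.75% + 2.25% district = 12% → €5.5068
Salad bar box €13.01: prepared food → 9.75% + 0.5% district = 10.25% → €1.333525
Pizza slice €5.40: prepared food → 9.75% + 0.5% district = 10.25% → €0.5535
T-shirt €31.69: clothing → 0% + 1% district = 1% → €0.3169
LED flashlight €19.18: all other tangible goods → 9.75% + 2.25% district = 12% → €2.3016
Hot soup (large) €6.79: prepared food → 9.75% + 0.5% district = 10.25% → €0.695975
Mechanical keyboard €163.62: consumer electronics → 8.25% + 0% district = 8.25% → €13.49865
Cold medicine €15.77: over-the-counter medicine → 7.25% + 0.75% district = 8% → €1.2616
Subtotal = €659.75; unrounded tax = €29.8265 → €29.83; total due = €689.58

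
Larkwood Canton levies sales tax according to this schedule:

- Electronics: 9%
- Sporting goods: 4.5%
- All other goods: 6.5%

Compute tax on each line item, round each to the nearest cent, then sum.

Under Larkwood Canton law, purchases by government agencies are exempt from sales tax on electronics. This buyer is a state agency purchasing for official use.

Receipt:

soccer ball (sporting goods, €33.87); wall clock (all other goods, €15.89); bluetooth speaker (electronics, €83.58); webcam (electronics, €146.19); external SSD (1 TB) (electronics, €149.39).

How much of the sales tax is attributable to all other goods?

Wall clock €15.89: all other goods → 6.5% → €1.03
Tax on all other goods = €1.03

€1.03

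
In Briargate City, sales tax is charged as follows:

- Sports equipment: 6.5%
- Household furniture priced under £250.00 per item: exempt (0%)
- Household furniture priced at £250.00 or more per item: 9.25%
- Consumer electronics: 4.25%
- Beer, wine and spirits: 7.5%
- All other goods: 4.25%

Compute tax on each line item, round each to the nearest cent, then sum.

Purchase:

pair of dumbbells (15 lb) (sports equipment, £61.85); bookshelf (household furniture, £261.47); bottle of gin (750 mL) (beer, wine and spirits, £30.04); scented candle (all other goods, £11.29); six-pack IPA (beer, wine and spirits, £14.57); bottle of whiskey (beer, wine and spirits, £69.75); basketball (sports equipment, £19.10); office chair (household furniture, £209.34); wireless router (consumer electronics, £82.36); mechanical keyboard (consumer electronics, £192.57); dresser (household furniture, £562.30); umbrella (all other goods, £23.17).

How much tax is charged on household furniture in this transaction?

Bookshelf £261.47: household furniture, £250.00 or more → 9.25% → £24.19
Office chair £209.34: household furniture, under £250.00 → 0% → £0.00
Dresser £562.30: household furniture, £250.00 or more → 9.25% → £52.01
Tax on household furniture = £24.19 + £0.00 + £52.01 = £76.20

£76.20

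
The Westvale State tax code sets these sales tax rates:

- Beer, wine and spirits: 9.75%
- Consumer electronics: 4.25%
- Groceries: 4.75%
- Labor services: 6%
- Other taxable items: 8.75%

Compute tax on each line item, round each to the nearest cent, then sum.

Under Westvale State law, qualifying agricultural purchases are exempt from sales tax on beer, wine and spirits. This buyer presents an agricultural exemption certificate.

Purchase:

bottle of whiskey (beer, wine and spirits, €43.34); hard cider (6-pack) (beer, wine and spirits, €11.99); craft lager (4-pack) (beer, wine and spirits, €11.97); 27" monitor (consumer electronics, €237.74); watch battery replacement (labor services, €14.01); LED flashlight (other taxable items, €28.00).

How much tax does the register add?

€13.39

Bottle of whiskey €43.34: beer, wine and spirits, buyer-exempt → 0% → €0.00
Hard cider (6-pack) €11.99: beer, wine and spirits, buyer-exempt → 0% → €0.00
Craft lager (4-pack) €11.97: beer, wine and spirits, buyer-exempt → 0% → €0.00
27" monitor €237.74: consumer electronics → 4.25% → €10.10
Watch battery replacement €14.01: labor services → 6% → €0.84
LED flashlight €28.00: other taxable items → 8.75% → €2.45
Total tax = €10.10 + €0.84 + €2.45 = €13.39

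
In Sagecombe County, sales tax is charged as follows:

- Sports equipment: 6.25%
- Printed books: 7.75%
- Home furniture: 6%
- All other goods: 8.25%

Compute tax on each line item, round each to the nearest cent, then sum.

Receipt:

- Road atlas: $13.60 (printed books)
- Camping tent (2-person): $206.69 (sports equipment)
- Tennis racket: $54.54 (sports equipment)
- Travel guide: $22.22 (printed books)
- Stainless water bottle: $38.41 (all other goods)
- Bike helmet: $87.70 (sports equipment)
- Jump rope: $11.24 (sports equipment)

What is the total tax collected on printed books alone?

Road atlas $13.60: printed books → 7.75% → $1.05
Travel guide $22.22: printed books → 7.75% → $1.72
Tax on printed books = $1.05 + $1.72 = $2.77

$2.77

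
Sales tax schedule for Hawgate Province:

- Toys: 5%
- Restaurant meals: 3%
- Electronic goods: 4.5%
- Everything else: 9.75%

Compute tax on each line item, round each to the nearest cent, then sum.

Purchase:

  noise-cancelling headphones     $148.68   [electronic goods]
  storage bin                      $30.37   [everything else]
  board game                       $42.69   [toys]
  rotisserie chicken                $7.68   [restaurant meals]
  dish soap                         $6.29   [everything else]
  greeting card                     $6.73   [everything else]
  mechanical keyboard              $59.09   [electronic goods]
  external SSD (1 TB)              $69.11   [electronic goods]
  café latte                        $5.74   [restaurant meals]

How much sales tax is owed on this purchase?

$19.22

Noise-cancelling headphones $148.68: electronic goods → 4.5% → $6.69
Storage bin $30.37: everything else → 9.75% → $2.96
Board game $42.69: toys → 5% → $2.13
Rotisserie chicken $7.68: restaurant meals → 3% → $0.23
Dish soap $6.29: everything else → 9.75% → $0.61
Greeting card $6.73: everything else → 9.75% → $0.66
Mechanical keyboard $59.09: electronic goods → 4.5% → $2.66
External SSD (1 TB) $69.11: electronic goods → 4.5% → $3.11
Café latte $5.74: restaurant meals → 3% → $0.17
Total tax = $6.69 + $2.96 + $2.13 + $0.23 + $0.61 + $0.66 + $2.66 + $3.11 + $0.17 = $19.22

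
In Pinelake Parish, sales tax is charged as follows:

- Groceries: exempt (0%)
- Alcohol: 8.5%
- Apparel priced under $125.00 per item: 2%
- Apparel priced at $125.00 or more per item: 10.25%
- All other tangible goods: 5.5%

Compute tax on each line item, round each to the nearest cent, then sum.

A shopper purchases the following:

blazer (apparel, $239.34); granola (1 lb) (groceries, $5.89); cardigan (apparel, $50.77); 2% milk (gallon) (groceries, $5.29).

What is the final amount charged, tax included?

$326.84

Blazer $239.34: apparel, $125.00 or more → 10.25% → $24.53
Granola (1 lb) $5.89: groceries → 0% → $0.00
Cardigan $50.77: apparel, under $125.00 → 2% → $1.02
2% milk (gallon) $5.29: groceries → 0% → $0.00
Subtotal = $301.29; tax = $25.55; total due = $326.84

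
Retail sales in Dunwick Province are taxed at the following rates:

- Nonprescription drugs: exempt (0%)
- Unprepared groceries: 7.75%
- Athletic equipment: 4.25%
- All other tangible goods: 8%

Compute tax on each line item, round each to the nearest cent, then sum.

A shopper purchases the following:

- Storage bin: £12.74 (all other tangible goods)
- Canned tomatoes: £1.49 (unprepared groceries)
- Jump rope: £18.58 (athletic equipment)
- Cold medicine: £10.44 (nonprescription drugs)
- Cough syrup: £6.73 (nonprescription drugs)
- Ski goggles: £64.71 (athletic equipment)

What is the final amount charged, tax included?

Storage bin £12.74: all other tangible goods → 8% → £1.02
Canned tomatoes £1.49: unprepared groceries → 7.75% → £0.12
Jump rope £18.58: athletic equipment → 4.25% → £0.79
Cold medicine £10.44: nonprescription drugs → 0% → £0.00
Cough syrup £6.73: nonprescription drugs → 0% → £0.00
Ski goggles £64.71: athletic equipment → 4.25% → £2.75
Subtotal = £114.69; tax = £4.68; total due = £119.37

£119.37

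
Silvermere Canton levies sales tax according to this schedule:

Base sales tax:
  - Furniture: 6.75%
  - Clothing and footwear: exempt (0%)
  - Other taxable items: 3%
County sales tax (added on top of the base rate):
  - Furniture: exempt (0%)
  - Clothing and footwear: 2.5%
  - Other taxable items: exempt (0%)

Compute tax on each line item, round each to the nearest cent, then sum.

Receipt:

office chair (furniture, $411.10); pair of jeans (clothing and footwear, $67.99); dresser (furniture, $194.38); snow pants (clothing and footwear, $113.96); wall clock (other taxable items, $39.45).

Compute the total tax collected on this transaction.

$46.60

Office chair $411.10: furniture → 6.75% + 0% county = 6.75% → $27.75
Pair of jeans $67.99: clothing and footwear → 0% + 2.5% county = 2.5% → $1.70
Dresser $194.38: furniture → 6.75% + 0% county = 6.75% → $13.12
Snow pants $113.96: clothing and footwear → 0% + 2.5% county = 2.5% → $2.85
Wall clock $39.45: other taxable items → 3% + 0% county = 3% → $1.18
Total tax = $27.75 + $1.70 + $13.12 + $2.85 + $1.18 = $46.60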